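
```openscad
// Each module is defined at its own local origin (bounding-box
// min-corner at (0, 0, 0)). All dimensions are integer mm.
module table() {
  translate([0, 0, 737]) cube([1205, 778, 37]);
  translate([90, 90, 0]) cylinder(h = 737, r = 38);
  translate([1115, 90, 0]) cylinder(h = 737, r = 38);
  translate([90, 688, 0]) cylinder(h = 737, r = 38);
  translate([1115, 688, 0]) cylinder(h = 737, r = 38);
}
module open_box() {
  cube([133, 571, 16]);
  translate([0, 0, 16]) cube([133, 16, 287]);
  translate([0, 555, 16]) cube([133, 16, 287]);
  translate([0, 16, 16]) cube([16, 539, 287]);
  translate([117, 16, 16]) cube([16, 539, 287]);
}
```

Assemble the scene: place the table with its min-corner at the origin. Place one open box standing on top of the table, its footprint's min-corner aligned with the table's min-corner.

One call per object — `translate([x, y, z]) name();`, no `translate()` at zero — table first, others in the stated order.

table();
translate([0, 0, 774]) open_box();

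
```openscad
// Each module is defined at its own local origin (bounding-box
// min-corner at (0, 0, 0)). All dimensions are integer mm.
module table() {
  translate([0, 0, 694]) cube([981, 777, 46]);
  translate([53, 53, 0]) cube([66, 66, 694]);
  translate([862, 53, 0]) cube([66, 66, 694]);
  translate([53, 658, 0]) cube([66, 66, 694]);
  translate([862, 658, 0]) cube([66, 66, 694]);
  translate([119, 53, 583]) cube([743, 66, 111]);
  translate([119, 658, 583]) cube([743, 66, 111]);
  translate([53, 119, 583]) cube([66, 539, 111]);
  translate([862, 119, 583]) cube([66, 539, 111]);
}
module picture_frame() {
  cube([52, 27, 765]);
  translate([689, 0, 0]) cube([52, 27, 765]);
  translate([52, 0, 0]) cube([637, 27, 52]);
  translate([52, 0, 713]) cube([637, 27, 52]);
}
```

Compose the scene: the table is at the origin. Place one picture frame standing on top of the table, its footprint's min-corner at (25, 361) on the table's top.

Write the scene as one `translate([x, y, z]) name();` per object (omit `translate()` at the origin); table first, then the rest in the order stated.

table();
translate([25, 361, 740]) picture_frame();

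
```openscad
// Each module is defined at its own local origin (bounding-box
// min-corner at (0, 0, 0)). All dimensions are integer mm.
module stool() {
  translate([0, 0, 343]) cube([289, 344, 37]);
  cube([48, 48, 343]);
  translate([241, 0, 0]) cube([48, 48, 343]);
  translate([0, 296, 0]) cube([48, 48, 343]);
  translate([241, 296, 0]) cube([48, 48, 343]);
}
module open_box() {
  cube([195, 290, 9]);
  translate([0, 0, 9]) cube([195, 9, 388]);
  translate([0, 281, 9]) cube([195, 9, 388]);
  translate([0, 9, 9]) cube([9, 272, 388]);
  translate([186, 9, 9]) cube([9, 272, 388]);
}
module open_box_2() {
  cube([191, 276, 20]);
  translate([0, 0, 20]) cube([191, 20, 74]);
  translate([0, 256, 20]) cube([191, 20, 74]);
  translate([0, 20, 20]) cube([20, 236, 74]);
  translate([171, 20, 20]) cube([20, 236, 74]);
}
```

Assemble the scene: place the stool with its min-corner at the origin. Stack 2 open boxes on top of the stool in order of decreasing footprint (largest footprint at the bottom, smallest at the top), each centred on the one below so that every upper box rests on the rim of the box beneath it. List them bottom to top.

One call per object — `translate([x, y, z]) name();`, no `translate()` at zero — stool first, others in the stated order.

stool();
translate([47, 27, 380]) open_box();
translate([49, 34, 777]) open_box_2();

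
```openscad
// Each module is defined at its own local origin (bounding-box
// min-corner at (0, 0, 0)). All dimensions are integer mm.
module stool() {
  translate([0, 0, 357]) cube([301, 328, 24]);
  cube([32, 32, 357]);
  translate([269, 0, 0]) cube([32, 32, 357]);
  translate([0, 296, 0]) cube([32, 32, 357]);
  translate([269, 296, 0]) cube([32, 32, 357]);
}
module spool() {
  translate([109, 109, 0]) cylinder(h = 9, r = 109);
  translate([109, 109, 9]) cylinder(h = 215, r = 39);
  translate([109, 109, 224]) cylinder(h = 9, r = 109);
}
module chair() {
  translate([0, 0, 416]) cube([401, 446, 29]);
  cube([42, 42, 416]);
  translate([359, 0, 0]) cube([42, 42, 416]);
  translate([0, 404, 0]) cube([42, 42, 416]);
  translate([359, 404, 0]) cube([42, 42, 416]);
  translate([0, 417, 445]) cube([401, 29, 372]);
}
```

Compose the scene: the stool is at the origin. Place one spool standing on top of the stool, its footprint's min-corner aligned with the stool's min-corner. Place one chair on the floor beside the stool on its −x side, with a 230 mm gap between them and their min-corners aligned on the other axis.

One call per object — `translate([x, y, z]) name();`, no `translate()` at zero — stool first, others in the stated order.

stool();
translate([0, 0, 381]) spool();
translate([-631, 0, 0]) chair();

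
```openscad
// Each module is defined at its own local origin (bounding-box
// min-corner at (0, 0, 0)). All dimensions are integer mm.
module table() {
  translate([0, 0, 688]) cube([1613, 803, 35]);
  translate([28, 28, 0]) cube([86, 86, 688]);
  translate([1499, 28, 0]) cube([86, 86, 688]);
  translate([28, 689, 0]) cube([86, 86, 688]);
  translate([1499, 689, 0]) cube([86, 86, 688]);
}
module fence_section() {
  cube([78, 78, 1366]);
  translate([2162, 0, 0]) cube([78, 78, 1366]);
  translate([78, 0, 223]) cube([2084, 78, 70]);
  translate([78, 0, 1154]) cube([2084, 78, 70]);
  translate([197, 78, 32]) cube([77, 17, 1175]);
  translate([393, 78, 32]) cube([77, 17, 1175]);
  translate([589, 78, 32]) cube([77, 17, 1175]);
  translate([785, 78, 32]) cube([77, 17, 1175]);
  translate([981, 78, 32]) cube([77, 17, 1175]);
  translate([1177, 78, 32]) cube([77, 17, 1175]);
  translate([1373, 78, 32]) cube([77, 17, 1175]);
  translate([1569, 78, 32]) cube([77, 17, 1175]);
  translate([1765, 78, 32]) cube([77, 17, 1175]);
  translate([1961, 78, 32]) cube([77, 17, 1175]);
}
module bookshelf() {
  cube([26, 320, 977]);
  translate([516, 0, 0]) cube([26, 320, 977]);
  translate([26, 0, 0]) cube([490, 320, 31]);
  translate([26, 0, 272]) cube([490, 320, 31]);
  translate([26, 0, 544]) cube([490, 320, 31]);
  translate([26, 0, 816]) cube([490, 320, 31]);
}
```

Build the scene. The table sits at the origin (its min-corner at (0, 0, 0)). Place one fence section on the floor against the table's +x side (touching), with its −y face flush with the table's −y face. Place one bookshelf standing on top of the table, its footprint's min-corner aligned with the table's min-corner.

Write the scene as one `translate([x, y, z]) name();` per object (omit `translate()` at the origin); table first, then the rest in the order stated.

table();
translate([1613, 0, 0]) fence_section();
translate([0, 0, 723]) bookshelf();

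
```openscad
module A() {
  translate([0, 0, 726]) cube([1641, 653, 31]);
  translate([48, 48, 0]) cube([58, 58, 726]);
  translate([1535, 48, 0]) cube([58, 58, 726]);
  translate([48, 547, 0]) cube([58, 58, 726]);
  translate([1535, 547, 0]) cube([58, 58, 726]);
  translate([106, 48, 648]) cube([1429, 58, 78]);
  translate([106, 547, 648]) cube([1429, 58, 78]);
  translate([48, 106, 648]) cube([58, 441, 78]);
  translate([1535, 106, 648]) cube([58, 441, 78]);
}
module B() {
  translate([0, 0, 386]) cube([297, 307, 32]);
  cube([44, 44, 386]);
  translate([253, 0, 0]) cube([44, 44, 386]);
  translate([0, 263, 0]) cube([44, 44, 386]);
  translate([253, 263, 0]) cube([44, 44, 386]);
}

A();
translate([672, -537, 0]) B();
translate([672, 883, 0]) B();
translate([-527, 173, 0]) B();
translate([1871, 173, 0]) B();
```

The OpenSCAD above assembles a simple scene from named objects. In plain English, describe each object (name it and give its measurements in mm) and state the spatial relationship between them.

A is a table with a 1641×653 mm rectangular top, 31 mm thick, top surface at z = 757 mm, supported by four 58×58 mm square legs, each inset 48 mm from the nearest pair of top edges, running from the floor. Four apron rails, 58 mm thick and 78 mm tall, run between adjacent legs with their top edges flush with the underside of the top and their outer faces flush with the legs' outer faces.

B is a simple wooden stool: a rectangular seat 297 mm (x) by 307 mm (y), 32 mm thick, top face at z = 418 mm, on four square legs, each 44×44 mm in cross-section. The legs rest on z = 0, each flush with a corner of the seat.

Four stools sit around the table at the −y, +y, −x, +x sides.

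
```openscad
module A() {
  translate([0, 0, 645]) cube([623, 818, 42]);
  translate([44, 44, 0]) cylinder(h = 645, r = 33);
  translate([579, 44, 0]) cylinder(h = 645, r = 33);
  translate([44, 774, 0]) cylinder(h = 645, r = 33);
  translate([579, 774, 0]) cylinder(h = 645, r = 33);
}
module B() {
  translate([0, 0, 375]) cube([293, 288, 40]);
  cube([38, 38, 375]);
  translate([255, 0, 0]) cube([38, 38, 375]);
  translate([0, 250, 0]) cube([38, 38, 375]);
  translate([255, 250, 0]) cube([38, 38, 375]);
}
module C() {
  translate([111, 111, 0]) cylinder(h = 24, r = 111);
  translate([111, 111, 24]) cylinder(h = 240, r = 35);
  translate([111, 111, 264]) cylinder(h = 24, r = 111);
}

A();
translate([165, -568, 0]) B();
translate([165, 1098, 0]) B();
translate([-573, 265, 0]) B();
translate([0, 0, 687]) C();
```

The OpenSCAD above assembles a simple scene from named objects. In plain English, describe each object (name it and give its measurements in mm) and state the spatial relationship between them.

A is a rectangular dining table. The top is 623×818×42 mm with its upper surface at z = 687 mm. It stands on four round legs of 66 mm diameter, each leg's bounding box inset 11 mm from the nearest pair of top edges, running from the floor to the underside of the top.

B is a simple wooden stool: a rectangular seat 293 mm (x) by 288 mm (y), 40 mm thick, top face at z = 415 mm, on four square legs, each 38×38 mm in cross-section. The legs rest on z = 0, each flush with a corner of the seat.

C is a spool: two coaxial disc flanges of radius 111 mm and thickness 24 mm, joined by a core cylinder of radius 35 mm and height 240 mm. The lower flange rests on z = 0 and the three cylinders share a vertical axis.

Three stools sit around the table at the −y, +y, −x sides. The spool is on top of the table.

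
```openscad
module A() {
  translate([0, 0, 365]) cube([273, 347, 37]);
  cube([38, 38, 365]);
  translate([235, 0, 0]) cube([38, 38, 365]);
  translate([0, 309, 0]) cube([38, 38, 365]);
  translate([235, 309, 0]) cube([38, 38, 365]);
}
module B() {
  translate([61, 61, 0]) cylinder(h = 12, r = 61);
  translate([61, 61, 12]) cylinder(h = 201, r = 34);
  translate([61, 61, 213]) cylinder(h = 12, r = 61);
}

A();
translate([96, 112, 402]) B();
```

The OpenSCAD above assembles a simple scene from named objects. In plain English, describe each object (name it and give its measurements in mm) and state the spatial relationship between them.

A is a four-legged stool. The seat is 273×347 mm, 37 mm thick, top at z = 402 mm. It stands on four square legs, each 38×38 mm in cross-section, from z = 0 to the seat underside, each flush with a corner of the seat.

B is a spool: two coaxial disc flanges of radius 61 mm and thickness 12 mm, joined by a core cylinder of radius 34 mm and height 201 mm. The lower flange rests on z = 0 and the three cylinders share a vertical axis.

The spool is on top of the stool.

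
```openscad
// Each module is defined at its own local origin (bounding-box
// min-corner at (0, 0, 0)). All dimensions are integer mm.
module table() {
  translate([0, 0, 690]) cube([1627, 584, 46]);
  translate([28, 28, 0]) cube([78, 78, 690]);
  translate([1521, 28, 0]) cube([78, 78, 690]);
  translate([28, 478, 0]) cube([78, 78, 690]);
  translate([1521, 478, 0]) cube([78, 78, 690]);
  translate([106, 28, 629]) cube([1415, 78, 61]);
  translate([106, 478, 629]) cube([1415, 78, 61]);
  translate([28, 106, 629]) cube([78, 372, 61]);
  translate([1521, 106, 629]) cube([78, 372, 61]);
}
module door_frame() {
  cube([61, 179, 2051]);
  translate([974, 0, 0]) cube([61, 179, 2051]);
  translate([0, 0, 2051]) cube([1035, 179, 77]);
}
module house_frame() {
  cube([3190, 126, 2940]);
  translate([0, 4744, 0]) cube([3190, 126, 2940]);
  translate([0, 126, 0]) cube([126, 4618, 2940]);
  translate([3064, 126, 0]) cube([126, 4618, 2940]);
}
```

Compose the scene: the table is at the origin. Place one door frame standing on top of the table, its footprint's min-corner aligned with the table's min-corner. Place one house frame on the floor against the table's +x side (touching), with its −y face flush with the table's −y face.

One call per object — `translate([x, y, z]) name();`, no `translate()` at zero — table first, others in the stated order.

table();
translate([0, 0, 736]) door_frame();
translate([1627, 0, 0]) house_frame();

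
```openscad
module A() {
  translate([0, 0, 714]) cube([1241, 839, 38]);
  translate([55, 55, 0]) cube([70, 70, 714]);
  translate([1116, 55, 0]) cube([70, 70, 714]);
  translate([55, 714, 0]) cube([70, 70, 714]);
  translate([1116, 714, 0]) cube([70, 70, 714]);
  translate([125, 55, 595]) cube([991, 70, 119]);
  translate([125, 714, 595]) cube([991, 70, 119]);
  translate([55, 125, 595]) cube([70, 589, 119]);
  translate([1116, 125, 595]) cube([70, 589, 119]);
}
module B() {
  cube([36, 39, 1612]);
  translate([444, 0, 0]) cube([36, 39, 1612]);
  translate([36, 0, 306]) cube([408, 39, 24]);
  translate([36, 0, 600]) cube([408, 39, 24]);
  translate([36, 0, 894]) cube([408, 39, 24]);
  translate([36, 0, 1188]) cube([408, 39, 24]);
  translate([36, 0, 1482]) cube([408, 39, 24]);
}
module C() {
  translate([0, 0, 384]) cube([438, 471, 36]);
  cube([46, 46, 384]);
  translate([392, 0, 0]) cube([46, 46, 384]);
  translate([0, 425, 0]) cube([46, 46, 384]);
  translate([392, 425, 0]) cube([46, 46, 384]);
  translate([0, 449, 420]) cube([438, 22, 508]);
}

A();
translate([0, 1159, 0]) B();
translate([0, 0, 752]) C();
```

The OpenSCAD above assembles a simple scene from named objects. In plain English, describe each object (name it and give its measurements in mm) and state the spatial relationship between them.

A is a table with a 1241×839 mm rectangular top, 38 mm thick, top surface at z = 752 mm, supported by four 70×70 mm square legs, each inset 55 mm from the nearest pair of top edges, running from the floor. Four apron rails, 70 mm thick and 119 mm tall, run between adjacent legs with their top edges flush with the underside of the top and their outer faces flush with the legs' outer faces.

B is a straight ladder. Two 36×39 mm vertical rails, 1612 mm tall, stand 480 mm apart (outside-to-outside) with their front faces coplanar on the −y side. 5 rungs, each 39 mm deep and 24 mm tall, span between the inner faces of the rails, front faces flush with the rails. The lowest rung's underside is at z = 306 mm and rungs are spaced 294 mm apart (underside to underside).

C is a chair: 438×471 mm seat, 36 mm thick, top at z = 420 mm, on four 46 mm square corner legs flush with the seat edges. A 22 mm thick backrest slab spans the full seat width, extending 508 mm above the seat top, its back face flush with the seat's +y edge.

The ladder is on the floor beside the table on its +y side. The chair is on top of the table.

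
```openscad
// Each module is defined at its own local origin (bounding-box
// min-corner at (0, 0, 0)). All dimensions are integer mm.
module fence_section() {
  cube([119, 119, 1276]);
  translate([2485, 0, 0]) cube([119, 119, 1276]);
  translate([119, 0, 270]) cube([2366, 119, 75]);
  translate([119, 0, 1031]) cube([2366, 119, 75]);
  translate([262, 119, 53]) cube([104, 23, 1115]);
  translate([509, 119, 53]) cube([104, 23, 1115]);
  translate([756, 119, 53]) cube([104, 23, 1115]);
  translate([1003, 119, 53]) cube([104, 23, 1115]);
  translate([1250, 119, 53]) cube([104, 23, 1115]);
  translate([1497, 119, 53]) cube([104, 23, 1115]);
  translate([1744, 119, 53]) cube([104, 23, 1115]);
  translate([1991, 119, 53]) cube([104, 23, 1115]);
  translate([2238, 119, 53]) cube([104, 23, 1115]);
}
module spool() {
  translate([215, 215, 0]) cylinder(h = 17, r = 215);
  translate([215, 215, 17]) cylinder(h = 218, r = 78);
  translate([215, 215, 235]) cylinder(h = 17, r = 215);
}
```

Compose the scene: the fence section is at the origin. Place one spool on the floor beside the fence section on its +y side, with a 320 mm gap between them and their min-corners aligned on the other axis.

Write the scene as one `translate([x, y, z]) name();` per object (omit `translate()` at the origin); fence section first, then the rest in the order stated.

fence_section();
translate([0, 462, 0]) spool();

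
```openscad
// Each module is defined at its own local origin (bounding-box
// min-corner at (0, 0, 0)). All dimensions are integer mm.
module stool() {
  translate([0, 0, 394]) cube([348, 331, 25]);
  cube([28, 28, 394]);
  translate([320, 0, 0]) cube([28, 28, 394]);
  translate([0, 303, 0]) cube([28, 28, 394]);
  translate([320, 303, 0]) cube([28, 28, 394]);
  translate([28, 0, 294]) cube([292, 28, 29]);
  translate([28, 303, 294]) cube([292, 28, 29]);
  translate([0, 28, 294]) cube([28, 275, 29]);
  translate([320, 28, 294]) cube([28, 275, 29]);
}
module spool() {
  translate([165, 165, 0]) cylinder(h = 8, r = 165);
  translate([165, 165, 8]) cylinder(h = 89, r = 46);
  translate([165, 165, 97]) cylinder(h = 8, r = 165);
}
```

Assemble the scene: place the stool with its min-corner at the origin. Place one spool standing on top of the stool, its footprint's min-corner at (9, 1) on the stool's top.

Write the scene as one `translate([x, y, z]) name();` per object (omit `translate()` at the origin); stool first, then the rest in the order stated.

stool();
translate([9, 1, 419]) spool();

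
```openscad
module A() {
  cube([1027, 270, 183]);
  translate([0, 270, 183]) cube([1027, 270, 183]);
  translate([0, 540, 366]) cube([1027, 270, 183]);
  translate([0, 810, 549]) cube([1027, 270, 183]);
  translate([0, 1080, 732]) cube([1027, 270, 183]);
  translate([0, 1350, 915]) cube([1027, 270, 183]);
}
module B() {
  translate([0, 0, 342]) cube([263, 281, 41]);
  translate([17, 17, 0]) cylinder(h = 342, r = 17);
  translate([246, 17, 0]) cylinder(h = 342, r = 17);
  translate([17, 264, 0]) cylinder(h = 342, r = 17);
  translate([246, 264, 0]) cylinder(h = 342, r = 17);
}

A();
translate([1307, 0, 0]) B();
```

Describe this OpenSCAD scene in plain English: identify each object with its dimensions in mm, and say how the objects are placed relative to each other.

A is a run of 6 identical solid stair steps. Each tread is 1027×270 mm and each step block is 183 mm high. Step 1 rests on the floor; step k is offset from step 1 by (k−1)×270 mm in y and (k−1)×183 mm in z.

B is a four-legged stool. The seat is 263×281 mm, 41 mm thick, top at z = 383 mm. It stands on four round legs, each 34 mm in diameter, from z = 0 to the seat underside, each leg's axis is inset half a diameter from the nearest pair of seat edges (so the leg's bounding box is flush with the corner).

The stool is on the floor beside the staircase on its +x side.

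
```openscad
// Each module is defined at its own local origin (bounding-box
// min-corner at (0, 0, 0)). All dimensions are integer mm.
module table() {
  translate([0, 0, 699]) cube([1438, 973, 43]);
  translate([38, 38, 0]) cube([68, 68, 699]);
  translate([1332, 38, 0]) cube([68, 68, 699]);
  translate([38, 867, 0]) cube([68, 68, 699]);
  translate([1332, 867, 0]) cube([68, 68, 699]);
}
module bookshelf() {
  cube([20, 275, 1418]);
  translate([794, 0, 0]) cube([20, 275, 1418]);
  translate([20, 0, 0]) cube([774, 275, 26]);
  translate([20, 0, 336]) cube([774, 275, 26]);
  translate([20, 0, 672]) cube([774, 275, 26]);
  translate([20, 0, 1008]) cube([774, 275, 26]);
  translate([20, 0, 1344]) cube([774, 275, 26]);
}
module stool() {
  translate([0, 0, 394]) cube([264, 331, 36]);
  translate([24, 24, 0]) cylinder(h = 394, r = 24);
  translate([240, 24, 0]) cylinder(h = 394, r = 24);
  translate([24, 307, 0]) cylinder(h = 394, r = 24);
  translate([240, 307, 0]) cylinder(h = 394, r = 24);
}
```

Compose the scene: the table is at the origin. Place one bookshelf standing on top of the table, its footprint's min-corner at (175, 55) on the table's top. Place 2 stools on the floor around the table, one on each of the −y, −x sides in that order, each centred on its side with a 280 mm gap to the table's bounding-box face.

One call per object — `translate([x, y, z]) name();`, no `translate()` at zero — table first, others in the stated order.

table();
translate([175, 55, 742]) bookshelf();
translate([587, -611, 0]) stool();
translate([-544, 321, 0]) stool();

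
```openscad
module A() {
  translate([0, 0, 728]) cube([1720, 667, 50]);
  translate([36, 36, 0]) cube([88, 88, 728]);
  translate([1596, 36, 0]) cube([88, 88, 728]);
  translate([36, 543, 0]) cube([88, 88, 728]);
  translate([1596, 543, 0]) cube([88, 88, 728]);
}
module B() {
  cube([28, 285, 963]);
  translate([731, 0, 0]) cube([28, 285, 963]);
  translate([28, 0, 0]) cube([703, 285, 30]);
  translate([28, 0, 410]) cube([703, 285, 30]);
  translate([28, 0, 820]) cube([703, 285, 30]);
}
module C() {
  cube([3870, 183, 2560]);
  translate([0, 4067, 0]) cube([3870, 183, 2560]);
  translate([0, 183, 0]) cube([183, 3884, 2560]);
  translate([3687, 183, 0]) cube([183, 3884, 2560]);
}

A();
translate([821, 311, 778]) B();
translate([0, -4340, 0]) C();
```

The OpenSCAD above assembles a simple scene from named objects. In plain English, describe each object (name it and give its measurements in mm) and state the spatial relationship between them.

A is a rectangular dining table. The top is 1720×667×50 mm with its upper surface at z = 778 mm. It stands on four 88×88 mm square legs, each inset 36 mm from the nearest pair of top edges, running from the floor to the underside of the top.

B is an open bookshelf. Two side panels, each 28 mm thick, 285 mm deep and 963 mm tall, stand 759 mm apart (outside-to-outside). Between them sit 3 shelves, each 30 mm thick and 285 mm deep, spanning the full gap between the sides. The bottom shelf rests on the floor (its underside at z = 0) and the clear gap between one shelf's top and the next shelf's underside is 380 mm.

C is a box-shaped house frame (walls only): outside footprint 3870×4250 mm, wall height 2560 mm, wall thickness 183 mm. The two y-facing walls run the full x-width; the two x-facing walls fit between the inner faces of the y-facing walls.

The bookshelf is on top of the table. The house frame is on the floor beside the table on its −y side.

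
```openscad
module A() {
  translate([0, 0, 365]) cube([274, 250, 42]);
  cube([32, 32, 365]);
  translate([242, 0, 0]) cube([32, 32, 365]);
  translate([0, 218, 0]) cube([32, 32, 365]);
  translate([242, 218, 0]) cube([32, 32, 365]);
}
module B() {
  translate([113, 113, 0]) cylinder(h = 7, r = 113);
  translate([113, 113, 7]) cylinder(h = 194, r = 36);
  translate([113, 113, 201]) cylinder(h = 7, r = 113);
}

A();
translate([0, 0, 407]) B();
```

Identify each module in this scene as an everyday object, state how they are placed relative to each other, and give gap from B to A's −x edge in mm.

The spool's min-x is at 0; the stool's min-x is 0; gap = 0 mm.

A is a stool. B is a spool. The spool is on top of the stool. The gap from the spool to the stool's −x edge is 0 mm.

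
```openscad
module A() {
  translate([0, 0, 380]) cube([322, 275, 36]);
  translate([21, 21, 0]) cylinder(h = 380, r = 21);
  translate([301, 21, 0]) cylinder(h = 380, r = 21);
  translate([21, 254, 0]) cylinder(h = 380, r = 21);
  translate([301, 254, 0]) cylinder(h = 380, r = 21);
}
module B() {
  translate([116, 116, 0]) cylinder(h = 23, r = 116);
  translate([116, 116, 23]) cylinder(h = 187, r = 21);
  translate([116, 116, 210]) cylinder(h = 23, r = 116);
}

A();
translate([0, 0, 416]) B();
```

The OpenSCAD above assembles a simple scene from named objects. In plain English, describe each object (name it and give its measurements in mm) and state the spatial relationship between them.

A is a four-legged stool. The seat is 322×275 mm, 36 mm thick, top at z = 416 mm. It stands on four round legs, each 42 mm in diameter, from z = 0 to the seat underside, each leg's axis is inset half a diameter from the nearest pair of seat edges (so the leg's bounding box is flush with the corner).

B is a spool: two coaxial disc flanges of radius 116 mm and thickness 23 mm, joined by a core cylinder of radius 21 mm and height 187 mm. The lower flange rests on z = 0 and the three cylinders share a vertical axis.

The spool is on top of the stool.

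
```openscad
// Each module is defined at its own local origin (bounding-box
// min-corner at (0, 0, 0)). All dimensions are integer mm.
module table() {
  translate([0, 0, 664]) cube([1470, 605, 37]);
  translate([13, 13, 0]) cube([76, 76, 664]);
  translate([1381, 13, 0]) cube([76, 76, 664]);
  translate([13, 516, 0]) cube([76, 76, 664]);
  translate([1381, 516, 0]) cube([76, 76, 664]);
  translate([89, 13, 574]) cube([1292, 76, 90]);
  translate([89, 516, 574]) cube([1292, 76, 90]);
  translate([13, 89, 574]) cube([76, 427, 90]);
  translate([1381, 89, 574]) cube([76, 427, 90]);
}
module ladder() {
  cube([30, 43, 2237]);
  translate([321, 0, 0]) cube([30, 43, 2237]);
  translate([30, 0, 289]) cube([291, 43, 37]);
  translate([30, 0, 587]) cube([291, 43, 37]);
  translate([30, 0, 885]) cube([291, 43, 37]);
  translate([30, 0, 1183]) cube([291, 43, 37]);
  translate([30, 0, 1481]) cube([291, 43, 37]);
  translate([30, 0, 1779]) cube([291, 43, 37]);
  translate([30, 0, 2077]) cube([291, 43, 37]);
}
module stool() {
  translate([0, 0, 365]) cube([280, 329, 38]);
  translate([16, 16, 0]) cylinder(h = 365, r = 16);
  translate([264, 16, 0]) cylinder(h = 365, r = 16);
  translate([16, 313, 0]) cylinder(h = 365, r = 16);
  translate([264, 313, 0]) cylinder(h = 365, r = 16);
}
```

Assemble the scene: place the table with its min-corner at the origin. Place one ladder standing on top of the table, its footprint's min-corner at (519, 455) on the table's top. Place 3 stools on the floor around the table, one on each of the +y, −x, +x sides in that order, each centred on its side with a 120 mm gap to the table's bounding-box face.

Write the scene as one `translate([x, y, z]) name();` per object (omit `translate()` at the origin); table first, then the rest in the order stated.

table();
translate([519, 455, 701]) ladder();
translate([595, 725, 0]) stool();
translate([-400, 138, 0]) stool();
translate([1590, 138, 0]) stool();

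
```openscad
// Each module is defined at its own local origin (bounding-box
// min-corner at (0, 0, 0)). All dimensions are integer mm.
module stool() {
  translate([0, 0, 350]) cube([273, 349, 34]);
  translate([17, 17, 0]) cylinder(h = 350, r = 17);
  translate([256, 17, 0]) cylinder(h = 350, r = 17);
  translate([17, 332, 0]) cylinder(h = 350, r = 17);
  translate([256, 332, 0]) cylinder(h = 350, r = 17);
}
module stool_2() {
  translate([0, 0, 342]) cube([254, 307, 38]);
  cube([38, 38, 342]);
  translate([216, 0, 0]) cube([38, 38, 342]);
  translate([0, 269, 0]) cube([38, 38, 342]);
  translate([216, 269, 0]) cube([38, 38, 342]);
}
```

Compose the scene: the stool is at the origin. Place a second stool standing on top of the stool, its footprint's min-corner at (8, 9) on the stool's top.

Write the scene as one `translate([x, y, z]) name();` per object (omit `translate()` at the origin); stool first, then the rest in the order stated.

stool();
translate([8, 9, 384]) stool_2();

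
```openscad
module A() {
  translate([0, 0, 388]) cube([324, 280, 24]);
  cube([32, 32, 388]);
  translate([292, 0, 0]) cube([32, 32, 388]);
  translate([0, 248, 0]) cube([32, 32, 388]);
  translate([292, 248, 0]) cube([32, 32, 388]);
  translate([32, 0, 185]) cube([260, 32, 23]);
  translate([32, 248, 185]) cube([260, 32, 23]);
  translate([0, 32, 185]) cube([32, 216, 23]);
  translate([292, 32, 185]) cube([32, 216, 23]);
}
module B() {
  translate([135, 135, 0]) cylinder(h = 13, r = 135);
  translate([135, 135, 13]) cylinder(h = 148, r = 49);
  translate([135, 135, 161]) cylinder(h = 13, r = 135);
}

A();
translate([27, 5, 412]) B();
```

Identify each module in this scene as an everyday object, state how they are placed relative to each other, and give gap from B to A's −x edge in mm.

The spool's min-x is at 27; the stool's min-x is 0; gap = 27 mm.

A is a stool. B is a spool. The spool is on top of the stool, centred. The gap from the spool to the stool's −x edge is 27 mm.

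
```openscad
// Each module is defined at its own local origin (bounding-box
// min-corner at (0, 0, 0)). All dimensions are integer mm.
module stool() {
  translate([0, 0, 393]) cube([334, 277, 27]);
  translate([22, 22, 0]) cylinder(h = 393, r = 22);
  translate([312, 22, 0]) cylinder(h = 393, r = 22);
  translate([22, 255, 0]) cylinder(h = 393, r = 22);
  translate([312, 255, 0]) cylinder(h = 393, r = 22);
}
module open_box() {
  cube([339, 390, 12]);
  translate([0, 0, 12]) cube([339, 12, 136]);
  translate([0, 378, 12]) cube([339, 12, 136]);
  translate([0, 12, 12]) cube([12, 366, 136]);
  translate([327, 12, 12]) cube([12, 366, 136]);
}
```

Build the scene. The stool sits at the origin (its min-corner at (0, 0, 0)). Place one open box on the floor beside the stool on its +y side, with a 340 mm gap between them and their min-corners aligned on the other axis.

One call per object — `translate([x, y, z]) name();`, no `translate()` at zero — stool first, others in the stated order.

stool();
translate([0, 617, 0]) open_box();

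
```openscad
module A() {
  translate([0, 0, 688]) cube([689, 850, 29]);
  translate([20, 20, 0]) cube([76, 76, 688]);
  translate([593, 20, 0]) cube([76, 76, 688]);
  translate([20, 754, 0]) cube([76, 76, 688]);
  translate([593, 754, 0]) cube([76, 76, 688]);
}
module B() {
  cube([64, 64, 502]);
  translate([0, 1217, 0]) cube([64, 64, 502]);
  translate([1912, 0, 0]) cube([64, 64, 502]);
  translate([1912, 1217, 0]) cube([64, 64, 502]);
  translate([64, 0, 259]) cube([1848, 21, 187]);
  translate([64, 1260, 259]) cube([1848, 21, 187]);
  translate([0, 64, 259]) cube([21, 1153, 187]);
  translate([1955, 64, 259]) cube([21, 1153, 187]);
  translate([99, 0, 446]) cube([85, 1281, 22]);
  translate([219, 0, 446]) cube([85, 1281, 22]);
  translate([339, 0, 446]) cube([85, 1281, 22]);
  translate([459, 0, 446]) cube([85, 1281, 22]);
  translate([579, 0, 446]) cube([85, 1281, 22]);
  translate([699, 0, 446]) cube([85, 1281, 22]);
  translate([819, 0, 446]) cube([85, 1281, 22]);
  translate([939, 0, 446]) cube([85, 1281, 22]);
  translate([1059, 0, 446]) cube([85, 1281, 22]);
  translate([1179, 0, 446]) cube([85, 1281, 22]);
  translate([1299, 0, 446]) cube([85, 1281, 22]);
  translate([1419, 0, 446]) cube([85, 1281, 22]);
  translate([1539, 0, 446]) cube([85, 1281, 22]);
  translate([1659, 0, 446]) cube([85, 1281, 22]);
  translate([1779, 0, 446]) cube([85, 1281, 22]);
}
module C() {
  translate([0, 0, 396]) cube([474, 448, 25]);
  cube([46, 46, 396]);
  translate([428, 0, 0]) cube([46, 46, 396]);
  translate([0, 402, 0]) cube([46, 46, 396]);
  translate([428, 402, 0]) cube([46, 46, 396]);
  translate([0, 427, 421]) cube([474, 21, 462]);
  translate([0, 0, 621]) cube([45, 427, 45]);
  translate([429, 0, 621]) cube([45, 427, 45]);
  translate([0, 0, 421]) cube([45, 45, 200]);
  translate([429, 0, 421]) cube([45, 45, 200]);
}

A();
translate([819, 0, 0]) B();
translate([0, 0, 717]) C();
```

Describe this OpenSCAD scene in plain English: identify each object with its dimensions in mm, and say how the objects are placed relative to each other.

A is a table: top 689 mm (x) × 850 mm (y), 29 mm thick, upper face at z = 717 mm, on four 76×76 mm square legs, each inset 20 mm from the nearest pair of top edges, running from z = 0 to the bottom of the top.

B is a bed frame 1976 mm long (x) by 1281 mm wide (y). Four 64×64 mm corner posts, 502 mm tall, at the corners of the footprint. Four rails of 21 mm thickness and 187 mm height run between adjacent posts with their undersides at z = 259 mm, their outer faces flush with the outside of the frame (the two x-running rails run between the posts' inner faces; the two y-running rails run between the posts' inner faces). 15 slats, each 85 mm wide (x) and 22 mm thick, lie across the top of the two x-running rails, running the full 1281 mm width of the frame in y; the slats are evenly spaced along x between the inner faces of the end posts with equal gaps (rounded down to the nearest mm) at the −x end and between each pair — any rounding remainder accumulates at the +x end.

C is a chair. The seat is a 474×448×25 mm slab with its top at z = 421 mm, on four 46×46 mm corner legs (flush with the seat edges, standing on z = 0). A flat backrest 21 mm thick, 462 mm tall, spans the full seat width and rises from the seat top along its +y edge, rear face flush with the rear of the seat. Two armrests of 45×45 mm section run along each side from the seat's front edge to the front of the backrest, top faces 245 mm above the seat top and outer faces flush with the seat's x-edges; a 45×45 mm post under the front of each armrest stands on the seat at the front corner.

The bed frame is on the floor beside the table on its +x side. The chair is on top of the table.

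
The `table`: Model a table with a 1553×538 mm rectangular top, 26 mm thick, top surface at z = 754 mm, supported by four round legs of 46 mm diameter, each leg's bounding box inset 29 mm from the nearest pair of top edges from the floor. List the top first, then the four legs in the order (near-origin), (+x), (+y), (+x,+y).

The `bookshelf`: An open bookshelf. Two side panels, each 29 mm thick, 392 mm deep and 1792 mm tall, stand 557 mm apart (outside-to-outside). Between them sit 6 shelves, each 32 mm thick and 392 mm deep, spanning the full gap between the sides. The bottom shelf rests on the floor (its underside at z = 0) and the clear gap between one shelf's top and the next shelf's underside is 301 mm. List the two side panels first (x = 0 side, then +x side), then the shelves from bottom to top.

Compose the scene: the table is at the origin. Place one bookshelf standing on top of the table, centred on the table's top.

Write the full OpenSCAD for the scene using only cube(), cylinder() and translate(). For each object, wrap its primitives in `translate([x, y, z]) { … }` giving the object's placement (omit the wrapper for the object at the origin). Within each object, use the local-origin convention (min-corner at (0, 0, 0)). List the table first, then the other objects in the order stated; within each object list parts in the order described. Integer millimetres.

translate([0, 0, 728]) cube([1553, 538, 26]);
translate([52, 52, 0]) cylinder(h = 728, r = 23);
translate([1501, 52, 0]) cylinder(h = 728, r = 23);
translate([52, 486, 0]) cylinder(h = 728, r = 23);
translate([1501, 486, 0]) cylinder(h = 728, r = 23);
translate([498, 73, 754]) {
  cube([29, 392, 1792]);
  translate([528, 0, 0]) cube([29, 392, 1792]);
  translate([29, 0, 0]) cube([499, 392, 32]);
  translate([29, 0, 333]) cube([499, 392, 32]);
  translate([29, 0, 666]) cube([499, 392, 32]);
  translate([29, 0, 999]) cube([499, 392, 32]);
  translate([29, 0, 1332]) cube([499, 392, 32]);
  translate([29, 0, 1665]) cube([499, 392, 32]);
}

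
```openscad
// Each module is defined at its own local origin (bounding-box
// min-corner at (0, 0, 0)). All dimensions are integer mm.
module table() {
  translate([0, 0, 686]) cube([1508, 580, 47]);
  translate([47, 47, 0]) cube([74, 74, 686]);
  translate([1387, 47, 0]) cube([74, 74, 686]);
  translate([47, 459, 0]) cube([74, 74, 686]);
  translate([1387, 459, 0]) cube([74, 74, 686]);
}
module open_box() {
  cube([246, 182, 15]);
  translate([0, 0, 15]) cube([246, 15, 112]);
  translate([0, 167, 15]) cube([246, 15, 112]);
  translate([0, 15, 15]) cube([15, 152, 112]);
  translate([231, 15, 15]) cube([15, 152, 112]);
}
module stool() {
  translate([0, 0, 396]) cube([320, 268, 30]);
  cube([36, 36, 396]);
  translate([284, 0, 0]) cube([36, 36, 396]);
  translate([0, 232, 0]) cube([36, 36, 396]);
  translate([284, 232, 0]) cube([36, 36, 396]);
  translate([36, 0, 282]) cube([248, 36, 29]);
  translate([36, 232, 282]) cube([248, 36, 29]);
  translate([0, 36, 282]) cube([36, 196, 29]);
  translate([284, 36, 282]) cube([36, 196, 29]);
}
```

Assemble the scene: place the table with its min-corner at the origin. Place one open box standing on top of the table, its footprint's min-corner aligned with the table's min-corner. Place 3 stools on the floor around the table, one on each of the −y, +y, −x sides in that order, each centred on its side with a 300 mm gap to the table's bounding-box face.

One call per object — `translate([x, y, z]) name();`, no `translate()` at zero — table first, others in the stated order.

table();
translate([0, 0, 733]) open_box();
translate([594, -568, 0]) stool();
translate([594, 880, 0]) stool();
translate([-620, 156, 0]) stool();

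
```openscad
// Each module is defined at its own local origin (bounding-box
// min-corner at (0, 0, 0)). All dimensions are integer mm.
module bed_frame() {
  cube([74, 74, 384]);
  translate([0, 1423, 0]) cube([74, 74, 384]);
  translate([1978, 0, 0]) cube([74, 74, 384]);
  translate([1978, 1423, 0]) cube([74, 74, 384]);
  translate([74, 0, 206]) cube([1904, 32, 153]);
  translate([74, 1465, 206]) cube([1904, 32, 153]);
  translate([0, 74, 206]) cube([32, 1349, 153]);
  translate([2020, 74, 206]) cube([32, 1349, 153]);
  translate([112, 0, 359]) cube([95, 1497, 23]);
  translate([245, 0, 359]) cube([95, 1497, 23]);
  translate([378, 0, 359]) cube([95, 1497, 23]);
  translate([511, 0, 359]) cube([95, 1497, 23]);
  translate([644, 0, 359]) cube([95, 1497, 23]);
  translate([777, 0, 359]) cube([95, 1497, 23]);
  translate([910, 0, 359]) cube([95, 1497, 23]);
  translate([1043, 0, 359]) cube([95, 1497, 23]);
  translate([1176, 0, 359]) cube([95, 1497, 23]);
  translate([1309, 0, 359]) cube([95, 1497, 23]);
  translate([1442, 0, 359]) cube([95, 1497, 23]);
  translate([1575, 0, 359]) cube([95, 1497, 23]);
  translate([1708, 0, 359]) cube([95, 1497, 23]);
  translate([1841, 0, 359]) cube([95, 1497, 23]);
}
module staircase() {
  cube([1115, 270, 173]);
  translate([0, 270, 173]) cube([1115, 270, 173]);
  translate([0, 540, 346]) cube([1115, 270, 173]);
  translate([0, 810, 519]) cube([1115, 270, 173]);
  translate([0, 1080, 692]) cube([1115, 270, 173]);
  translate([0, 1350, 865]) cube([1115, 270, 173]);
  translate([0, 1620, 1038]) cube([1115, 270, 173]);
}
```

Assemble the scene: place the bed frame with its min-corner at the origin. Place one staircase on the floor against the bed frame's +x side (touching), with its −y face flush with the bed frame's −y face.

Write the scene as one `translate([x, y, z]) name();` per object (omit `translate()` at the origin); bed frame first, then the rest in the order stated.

bed_frame();
translate([2052, 0, 0]) staircase();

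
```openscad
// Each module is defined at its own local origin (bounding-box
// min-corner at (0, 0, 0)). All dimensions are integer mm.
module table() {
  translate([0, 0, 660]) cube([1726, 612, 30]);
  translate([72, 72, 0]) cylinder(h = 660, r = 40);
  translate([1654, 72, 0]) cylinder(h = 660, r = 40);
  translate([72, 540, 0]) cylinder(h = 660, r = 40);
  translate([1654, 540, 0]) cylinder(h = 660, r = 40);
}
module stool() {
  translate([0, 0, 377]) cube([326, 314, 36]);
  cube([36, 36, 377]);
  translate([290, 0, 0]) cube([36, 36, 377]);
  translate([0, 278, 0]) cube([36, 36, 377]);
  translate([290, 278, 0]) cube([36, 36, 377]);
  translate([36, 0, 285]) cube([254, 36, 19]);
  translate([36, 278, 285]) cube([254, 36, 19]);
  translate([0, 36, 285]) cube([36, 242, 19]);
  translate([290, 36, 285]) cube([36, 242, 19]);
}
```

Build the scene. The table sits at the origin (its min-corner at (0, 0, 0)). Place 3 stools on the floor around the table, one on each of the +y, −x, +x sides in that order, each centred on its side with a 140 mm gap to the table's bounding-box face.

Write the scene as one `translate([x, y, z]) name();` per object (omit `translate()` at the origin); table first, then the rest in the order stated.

table();
translate([700, 752, 0]) stool();
translate([-466, 149, 0]) stool();
translate([1866, 149, 0]) stool();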